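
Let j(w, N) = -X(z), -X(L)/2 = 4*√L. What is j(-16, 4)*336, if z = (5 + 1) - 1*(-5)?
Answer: 2688*√11 ≈ 8915.1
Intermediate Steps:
z = 11 (z = 6 + 5 = 11)
X(L) = -8*√L
j(w, N) = 8*√11 (j(w, N) = -(-8)*√11 = 8*√11)
j(-16, 4)*336 = (8*√11)*336 = 2688*√11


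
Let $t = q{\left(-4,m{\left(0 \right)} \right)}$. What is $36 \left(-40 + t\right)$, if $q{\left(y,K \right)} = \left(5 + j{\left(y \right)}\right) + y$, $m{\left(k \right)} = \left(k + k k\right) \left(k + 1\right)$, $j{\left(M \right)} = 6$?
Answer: $-1188$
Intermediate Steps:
$m{\left(k \right)} = \left(1 + k\right) \left(k + k^{2}\right)$ ($m{\left(k \right)} = \left(k + k^{2}\right) \left(1 + k\right) = \left(1 + k\right) \left(k + k^{2}\right)$)
$q{\left(y,K \right)} = 11 + y$ ($q{\left(y,K \right)} = \left(5 + 6\right) + y = 11 + y$)
$t = 7$ ($t = 11 - 4 = 7$)
$36 \left(-40 + t\right) = 36 \left(-40 + 7\right) = 36 \left(-33\right) = -1188$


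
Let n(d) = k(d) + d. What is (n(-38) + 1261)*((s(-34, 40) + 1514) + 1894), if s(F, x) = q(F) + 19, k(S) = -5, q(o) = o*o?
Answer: 5582094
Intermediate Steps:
q(o) = o²
n(d) = -5 + d
s(F, x) = 19 + F² (s(F, x) = F² + 19 = 19 + F²)
(n(-38) + 1261)*((s(-34, 40) + 1514) + 1894) = ((-5 - 38) + 1261)*(((19 + (-34)²) + 1514) + 1894) = (-43 + 1261)*(((19 + 1156) + 1514) + 1894) = 1218*((1175 + 1514) + 1894) = 1218*(2689 + 1894) = 1218*4583 = 5582094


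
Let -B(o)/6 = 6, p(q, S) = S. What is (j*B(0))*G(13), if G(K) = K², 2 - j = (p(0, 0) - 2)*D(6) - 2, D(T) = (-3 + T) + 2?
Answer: -85176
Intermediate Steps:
B(o) = -36 (B(o) = -6*6 = -36)
D(T) = -1 + T
j = 14 (j = 2 - ((0 - 2)*(-1 + 6) - 2) = 2 - (-2*5 - 2) = 2 - (-10 - 2) = 2 - 1*(-12) = 2 + 12 = 14)
(j*B(0))*G(13) = (14*(-36))*13² = -504*169 = -85176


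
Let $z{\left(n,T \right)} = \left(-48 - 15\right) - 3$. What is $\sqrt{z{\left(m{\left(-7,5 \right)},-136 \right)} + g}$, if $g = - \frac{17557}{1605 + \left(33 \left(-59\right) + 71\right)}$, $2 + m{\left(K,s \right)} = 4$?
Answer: $\frac{i \sqrt{89159}}{271} \approx 1.1018 i$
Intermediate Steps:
$m{\left(K,s \right)} = 2$ ($m{\left(K,s \right)} = -2 + 4 = 2$)
$z{\left(n,T \right)} = -66$ ($z{\left(n,T \right)} = -63 - 3 = -66$)
$g = \frac{17557}{271}$ ($g = - \frac{17557}{1605 + \left(-1947 + 71\right)} = - \frac{17557}{1605 - 1876} = - \frac{17557}{-271} = \left(-17557\right) \left(- \frac{1}{271}\right) = \frac{17557}{271} \approx 64.786$)
$\sqrt{z{\left(m{\left(-7,5 \right)},-136 \right)} + g} = \sqrt{-66 + \frac{17557}{271}} = \sqrt{- \frac{329}{271}} = \frac{i \sqrt{89159}}{271}$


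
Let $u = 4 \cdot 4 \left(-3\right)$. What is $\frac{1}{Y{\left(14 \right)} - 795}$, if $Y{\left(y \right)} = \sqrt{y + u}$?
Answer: $- \frac{795}{632059} - \frac{i \sqrt{34}}{632059} \approx -0.0012578 - 9.2253 \cdot 10^{-6} i$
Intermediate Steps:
$u = -48$ ($u = 16 \left(-3\right) = -48$)
$Y{\left(y \right)} = \sqrt{-48 + y}$ ($Y{\left(y \right)} = \sqrt{y - 48} = \sqrt{-48 + y}$)
$\frac{1}{Y{\left(14 \right)} - 795} = \frac{1}{\sqrt{-48 + 14} - 795} = \frac{1}{\sqrt{-34} - 795} = \frac{1}{i \sqrt{34} - 795} = \frac{1}{-795 + i \sqrt{34}}$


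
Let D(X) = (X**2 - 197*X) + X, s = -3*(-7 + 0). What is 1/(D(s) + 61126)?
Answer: 1/57451 ≈ 1.7406e-5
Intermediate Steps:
s = 21 (s = -3*(-7) = 21)
D(X) = X**2 - 196*X
1/(D(s) + 61126) = 1/(21*(-196 + 21) + 61126) = 1/(21*(-175) + 61126) = 1/(-3675 + 61126) = 1/57451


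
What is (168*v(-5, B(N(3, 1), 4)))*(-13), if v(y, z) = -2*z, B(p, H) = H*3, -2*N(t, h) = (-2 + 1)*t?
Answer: 52416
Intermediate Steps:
N(t, h) = t/2 (N(t, h) = -(-2 + 1)*t/2 = -(-1)*t/2 = t/2)
B(p, H) = 3*H
(168*v(-5, B(N(3, 1), 4)))*(-13) = (168*(-6*4))*(-13) = (168*(-2*12))*(-13) = (168*(-24))*(-13) = -4032*(-13) = 52416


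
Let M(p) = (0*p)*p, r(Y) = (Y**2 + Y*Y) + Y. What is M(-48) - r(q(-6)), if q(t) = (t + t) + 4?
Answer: -120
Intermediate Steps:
q(t) = 4 + 2*t (q(t) = 2*t + 4 = 4 + 2*t)
r(Y) = Y + 2*Y**2 (r(Y) = (Y**2 + Y**2) + Y = 2*Y**2 + Y = Y + 2*Y**2)
M(p) = 0 (M(p) = 0*p = 0)
M(-48) - r(q(-6)) = 0 - (4 + 2*(-6))*(1 + 2*(4 + 2*(-6))) = 0 - (4 - 12)*(1 + 2*(4 - 12)) = 0 - (-8)*(1 + 2*(-8)) = 0 - (-8)*(1 - 16) = 0 - (-8)*(-15) = 0 - 1*120 = 0 - 120 = -120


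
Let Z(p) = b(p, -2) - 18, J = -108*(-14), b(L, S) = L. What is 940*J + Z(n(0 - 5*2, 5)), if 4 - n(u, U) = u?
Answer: 1421276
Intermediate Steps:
n(u, U) = 4 - u
J = 1512
Z(p) = -18 + p (Z(p) = p - 18 = -18 + p)
940*J + Z(n(0 - 5*2, 5)) = 940*1512 + (-18 + (4 - (0 - 5*2))) = 1421280 + (-18 + (4 - (0 - 10))) = 1421280 + (-18 + (4 - 1*(-10))) = 1421280 + (-18 + (4 + 10)) = 1421280 + (-18 + 14) = 1421280 - 4 = 1421276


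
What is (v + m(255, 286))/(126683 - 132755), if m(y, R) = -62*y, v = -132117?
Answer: 49309/2024 ≈ 24.362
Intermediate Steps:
(v + m(255, 286))/(126683 - 132755) = (-132117 - 62*255)/(126683 - 132755) = (-132117 - 15810)/(-6072) = -147927*(-1/6072) = 49309/2024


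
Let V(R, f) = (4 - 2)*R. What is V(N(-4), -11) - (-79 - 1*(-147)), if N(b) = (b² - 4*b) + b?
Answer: -12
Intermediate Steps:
N(b) = b² - 3*b
V(R, f) = 2*R
V(N(-4), -11) - (-79 - 1*(-147)) = 2*(-4*(-3 - 4)) - (-79 - 1*(-147)) = 2*(-4*(-7)) - (-79 + 147) = 2*28 - 1*68 = 56 - 68 = -12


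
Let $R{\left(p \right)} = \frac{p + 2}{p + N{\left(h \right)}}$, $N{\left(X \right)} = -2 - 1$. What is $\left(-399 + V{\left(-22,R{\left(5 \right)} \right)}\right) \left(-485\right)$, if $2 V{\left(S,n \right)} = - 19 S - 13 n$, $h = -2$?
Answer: $\frac{412735}{4} \approx 1.0318 \cdot 10^{5}$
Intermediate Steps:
$N{\left(X \right)} = -3$ ($N{\left(X \right)} = -2 - 1 = -3$)
$R{\left(p \right)} = \frac{2 + p}{-3 + p}$ ($R{\left(p \right)} = \frac{p + 2}{p - 3} = \frac{2 + p}{-3 + p}$)
$V{\left(S,n \right)} = - \frac{19 S}{2} - \frac{13 n}{2}$ ($V{\left(S,n \right)} = \frac{- 19 S - 13 n}{2} = - \frac{19 S}{2} - \frac{13 n}{2}$)
$\left(-399 + V{\left(-22,R{\left(5 \right)} \right)}\right) \left(-485\right) = \left(-399 - \left(-209 + \frac{13 \frac{2 + 5}{-3 + 5}}{2}\right)\right) \left(-485\right) = \left(-399 + \left(209 - \frac{13 \cdot \frac{1}{2} \cdot 7}{2}\right)\right) \left(-485\right) = \left(-399 + \left(209 - \frac{91}{4}\right)\right) \left(-485\right) = \left(-399 + \frac{745}{4}\right) \left(-485\right) = \left(- \frac{851}{4}\right) \left(-485\right) = \frac{412735}{4}$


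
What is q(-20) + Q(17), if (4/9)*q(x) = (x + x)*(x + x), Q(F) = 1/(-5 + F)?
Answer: 43201/12 ≈ 3600.1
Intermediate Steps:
q(x) = 9*x**2 (q(x) = 9*((x + x)*(x + x))/4 = 9*((2*x)*(2*x))/4 = 9*(4*x**2)/4 = 9*x**2)
q(-20) + Q(17) = 9*(-20)**2 + 1/(-5 + 17) = 9*400 + 1/12 = 3600 + 1/12 = 43201/12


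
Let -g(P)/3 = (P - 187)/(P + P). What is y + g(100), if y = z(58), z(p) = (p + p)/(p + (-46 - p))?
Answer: -5597/4600 ≈ -1.2167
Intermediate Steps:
z(p) = -p/23 (z(p) = (2*p)/(-46) = (2*p)*(-1/46) = -p/23)
y = -58/23 (y = -1/23*58 = -58/23 ≈ -2.5217)
g(P) = -3*(-187 + P)/(2*P) (g(P) = -3*(P - 187)/(P + P) = -3*(-187 + P)/(2*P))
y + g(100) = -58/23 + (3/2)*(187 - 1*100)/100 = -58/23 + (3/2)*(1/100)*(187 - 100) = -58/23 + (3/2)*(1/100)*87 = -58/23 + 261/200 = -5597/4600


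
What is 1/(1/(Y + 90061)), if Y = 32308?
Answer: 122369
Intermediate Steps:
1/(1/(Y + 90061)) = 1/(1/(32308 + 90061)) = 1/(1/122369) = 122369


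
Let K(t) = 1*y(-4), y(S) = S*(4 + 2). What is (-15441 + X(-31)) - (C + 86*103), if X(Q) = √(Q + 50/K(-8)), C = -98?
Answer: -24201 + I*√1191/6 ≈ -24201.0 + 5.7518*I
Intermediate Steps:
y(S) = 6*S (y(S) = S*6 = 6*S)
K(t) = -24 (K(t) = 1*(6*(-4)) = 1*(-24) = -24)
X(Q) = √(-25/12 + Q) (X(Q) = √(Q + 50/(-24)) = √(Q + 50*(-1/24)) = √(Q - 25/12) = √(-25/12 + Q))
(-15441 + X(-31)) - (C + 86*103) = (-15441 + √(-75 + 36*(-31))/6) - (-98 + 86*103) = (-15441 + √(-75 - 1116)/6) - (-98 + 8858) = (-15441 + √(-1191)/6) - 1*8760 = (-15441 + (I*√1191)/6) - 8760 = (-15441 + I*√1191/6) - 8760 = -24201 + I*√1191/6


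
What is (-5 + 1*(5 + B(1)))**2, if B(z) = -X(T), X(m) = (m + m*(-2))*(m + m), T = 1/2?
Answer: 1/4 ≈ 0.25000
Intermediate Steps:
T = 1/2 ≈ 0.50000
X(m) = -2*m**2 (X(m) = (m - 2*m)*(2*m) = (-m)*(2*m) = -2*m**2)
B(z) = 1/2 (B(z) = -(-2)*(1/2)**2 = -(-2)/4 = -1*(-1/2) = 1/2)
(-5 + 1*(5 + B(1)))**2 = (-5 + 1*(5 + 1/2))**2 = (-5 + 1*(11/2))**2 = (-5 + 11/2)**2 = (1/2)**2 = 1/4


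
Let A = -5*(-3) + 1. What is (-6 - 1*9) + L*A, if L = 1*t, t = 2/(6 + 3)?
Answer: -103/9 ≈ -11.444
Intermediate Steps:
t = 2/9 ≈ 0.22222
L = 2/9 (L = 1*(2/9) = 2/9 ≈ 0.22222)
A = 16 (A = 15 + 1 = 16)
(-6 - 1*9) + L*A = (-6 - 1*9) + (2/9)*16 = (-6 - 9) + 32/9 = -15 + 32/9 = -103/9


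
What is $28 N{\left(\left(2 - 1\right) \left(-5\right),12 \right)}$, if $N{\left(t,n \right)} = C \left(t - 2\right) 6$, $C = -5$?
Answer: $5880$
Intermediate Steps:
$N{\left(t,n \right)} = 60 - 30 t$ ($N{\left(t,n \right)} = - 5 \left(t - 2\right) 6 = - 5 \left(-2 + t\right) 6 = \left(10 - 5 t\right) 6 = 60 - 30 t$)
$28 N{\left(\left(2 - 1\right) \left(-5\right),12 \right)} = 28 \left(60 - 30 \left(2 - 1\right) \left(-5\right)\right) = 28 \left(60 - 30 \cdot 1 \left(-5\right)\right) = 28 \left(60 - -150\right) = 28 \left(60 + 150\right) = 28 \cdot 210 = 5880$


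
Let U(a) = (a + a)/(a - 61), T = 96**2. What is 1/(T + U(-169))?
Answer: 115/1060009 ≈ 0.00010849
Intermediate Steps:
T = 9216
U(a) = 2*a/(-61 + a) (U(a) = (2*a)/(-61 + a) = 2*a/(-61 + a))
1/(T + U(-169)) = 1/(9216 + 2*(-169)/(-61 - 169)) = 1/(9216 + 2*(-169)/(-230)) = 1/(9216 + 2*(-169)*(-1/230)) = 1/(9216 + 169/115) = 1/(1060009/115) = 115/1060009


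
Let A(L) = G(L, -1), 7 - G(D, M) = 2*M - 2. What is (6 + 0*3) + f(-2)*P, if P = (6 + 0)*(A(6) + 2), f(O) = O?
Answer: -150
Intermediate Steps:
G(D, M) = 9 - 2*M (G(D, M) = 7 - (2*M - 2) = 7 - (-2 + 2*M) = 7 + (2 - 2*M) = 9 - 2*M)
A(L) = 11 (A(L) = 9 - 2*(-1) = 9 + 2 = 11)
P = 78 (P = (6 + 0)*(11 + 2) = 6*13 = 78)
(6 + 0*3) + f(-2)*P = (6 + 0*3) - 2*78 = (6 + 0) - 156 = 6 - 156 = -150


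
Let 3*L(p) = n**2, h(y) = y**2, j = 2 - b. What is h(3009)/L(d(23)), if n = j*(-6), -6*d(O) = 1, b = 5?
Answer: 1006009/12 ≈ 83834.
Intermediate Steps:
j = -3 (j = 2 - 1*5 = 2 - 5 = -3)
d(O) = -1/6 (d(O) = -1/6*1 = -1/6)
n = 18 (n = -3*(-6) = 18)
L(p) = 108 (L(p) = (1/3)*18**2 = (1/3)*324 = 108)
h(3009)/L(d(23)) = 3009**2/108 = 9054081*(1/108) = 1006009/12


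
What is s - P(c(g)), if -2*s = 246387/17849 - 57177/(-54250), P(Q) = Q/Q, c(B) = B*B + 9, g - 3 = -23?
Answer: -16323663523/1936616500 ≈ -8.4290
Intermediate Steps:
g = -20 (g = 3 - 23 = -20)
c(B) = 9 + B**2 (c(B) = B**2 + 9 = 9 + B**2)
P(Q) = 1
s = -14387047023/1936616500 (s = -(246387/17849 - 57177/(-54250))/2 = -(246387*(1/17849) - 57177*(-1/54250))/2 = -(246387/17849 + 57177/54250)/2 = -1/2*14387047023/968308250 = -14387047023/1936616500 ≈ -7.4290)
s - P(c(g)) = -14387047023/1936616500 - 1*1 = -14387047023/1936616500 - 1 = -16323663523/1936616500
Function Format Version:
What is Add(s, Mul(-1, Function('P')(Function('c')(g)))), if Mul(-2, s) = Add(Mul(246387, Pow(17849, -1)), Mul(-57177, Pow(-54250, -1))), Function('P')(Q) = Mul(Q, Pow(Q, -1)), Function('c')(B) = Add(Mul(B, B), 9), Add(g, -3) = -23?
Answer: Rational(-16323663523, 1936616500) ≈ -8.4290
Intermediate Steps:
g = -20 (g = Add(3, -23) = -20)
Function('c')(B) = Add(9, Pow(B, 2)) (Function('c')(B) = Add(Pow(B, 2), 9) = Add(9, Pow(B, 2)))
Function('P')(Q) = 1
s = Rational(-14387047023, 1936616500) (s = Mul(Rational(-1, 2), Add(Mul(246387, Pow(17849, -1)), Mul(-57177, Pow(-54250, -1)))) = Mul(Rational(-1, 2), Add(Mul(246387, Rational(1, 17849)), Mul(-57177, Rational(-1, 54250)))) = Mul(Rational(-1, 2), Add(Rational(246387, 17849), Rational(57177, 54250))) = Mul(Rational(-1, 2), Rational(14387047023, 968308250)) = Rational(-14387047023, 1936616500) ≈ -7.4290)
Add(s, Mul(-1, Function('P')(Function('c')(g)))) = Add(Rational(-14387047023, 1936616500), Mul(-1, 1)) = Add(Rational(-14387047023, 1936616500), -1) = Rational(-16323663523, 1936616500)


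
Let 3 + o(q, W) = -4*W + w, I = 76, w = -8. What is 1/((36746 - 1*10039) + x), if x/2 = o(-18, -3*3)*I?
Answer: 1/30507 ≈ 3.2779e-5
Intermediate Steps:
o(q, W) = -11 - 4*W (o(q, W) = -3 + (-4*W - 8) = -3 + (-8 - 4*W) = -11 - 4*W)
x = 3800 (x = 2*((-11 - (-12)*3)*76) = 2*((-11 - 4*(-9))*76) = 2*((-11 + 36)*76) = 2*(25*76) = 2*1900 = 3800)
1/((36746 - 1*10039) + x) = 1/((36746 - 1*10039) + 3800) = 1/((36746 - 10039) + 3800) = 1/(26707 + 3800) = 1/30507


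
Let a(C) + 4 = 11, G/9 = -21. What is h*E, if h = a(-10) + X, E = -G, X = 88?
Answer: 17955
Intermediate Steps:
G = -189 (G = 9*(-21) = -189)
a(C) = 7 (a(C) = -4 + 11 = 7)
E = 189 (E = -1*(-189) = 189)
h = 95 (h = 7 + 88 = 95)
h*E = 95*189 = 17955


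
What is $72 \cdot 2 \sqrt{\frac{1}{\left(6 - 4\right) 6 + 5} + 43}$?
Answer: $\frac{288 \sqrt{3111}}{17} \approx 944.92$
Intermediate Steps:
$72 \cdot 2 \sqrt{\frac{1}{\left(6 - 4\right) 6 + 5} + 43} = 144 \sqrt{\frac{1}{2 \cdot 6 + 5} + 43} = 144 \sqrt{\frac{1}{12 + 5} + 43} = 144 \sqrt{\frac{1}{17} + 43} = 144 \sqrt{\frac{732}{17}} = 144 \frac{2 \sqrt{3111}}{17} = \frac{288 \sqrt{3111}}{17}$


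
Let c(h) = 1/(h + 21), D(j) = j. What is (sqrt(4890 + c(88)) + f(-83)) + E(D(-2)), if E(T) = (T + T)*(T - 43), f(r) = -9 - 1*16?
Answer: 155 + sqrt(58098199)/109 ≈ 224.93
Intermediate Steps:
c(h) = 1/(21 + h)
f(r) = -25 (f(r) = -9 - 16 = -25)
E(T) = 2*T*(-43 + T) (E(T) = (2*T)*(-43 + T) = 2*T*(-43 + T))
(sqrt(4890 + c(88)) + f(-83)) + E(D(-2)) = (sqrt(4890 + 1/(21 + 88)) - 25) + 2*(-2)*(-43 - 2) = (sqrt(4890 + 1/109) - 25) + 2*(-2)*(-45) = (sqrt(4890 + 1/109) - 25) + 180 = (sqrt(533011/109) - 25) + 180 = (sqrt(58098199)/109 - 25) + 180 = (-25 + sqrt(58098199)/109) + 180 = 155 + sqrt(58098199)/109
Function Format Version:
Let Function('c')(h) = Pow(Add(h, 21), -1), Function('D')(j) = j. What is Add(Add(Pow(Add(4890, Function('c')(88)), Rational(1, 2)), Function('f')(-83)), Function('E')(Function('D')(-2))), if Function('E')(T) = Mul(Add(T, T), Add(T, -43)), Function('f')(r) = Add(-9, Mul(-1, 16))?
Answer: Add(155, Mul(Rational(1, 109), Pow(58098199, Rational(1, 2)))) ≈ 224.93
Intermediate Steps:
Function('c')(h) = Pow(Add(21, h), -1)
Function('f')(r) = -25 (Function('f')(r) = Add(-9, -16) = -25)
Function('E')(T) = Mul(2, T, Add(-43, T)) (Function('E')(T) = Mul(Mul(2, T), Add(-43, T)) = Mul(2, T, Add(-43, T)))
Add(Add(Pow(Add(4890, Function('c')(88)), Rational(1, 2)), Function('f')(-83)), Function('E')(Function('D')(-2))) = Add(Add(Pow(Add(4890, Pow(Add(21, 88), -1)), Rational(1, 2)), -25), Mul(2, -2, Add(-43, -2))) = Add(Add(Pow(Add(4890, Pow(109, -1)), Rational(1, 2)), -25), Mul(2, -2, -45)) = Add(Add(Pow(Add(4890, Rational(1, 109)), Rational(1, 2)), -25), 180) = Add(Add(Pow(Rational(533011, 109), Rational(1, 2)), -25), 180) = Add(Add(Mul(Rational(1, 109), Pow(58098199, Rational(1, 2))), -25), 180) = Add(Add(-25, Mul(Rational(1, 109), Pow(58098199, Rational(1, 2)))), 180) = Add(155, Mul(Rational(1, 109), Pow(58098199, Rational(1, 2))))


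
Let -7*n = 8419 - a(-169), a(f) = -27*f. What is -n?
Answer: 3856/7 ≈ 550.86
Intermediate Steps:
n = -3856/7 (n = -(8419 - (-27)*(-169))/7 = -(8419 - 1*4563)/7 = -(8419 - 4563)/7 = -⅐*3856 = -3856/7 ≈ -550.86)
-n = -1*(-3856/7) = 3856/7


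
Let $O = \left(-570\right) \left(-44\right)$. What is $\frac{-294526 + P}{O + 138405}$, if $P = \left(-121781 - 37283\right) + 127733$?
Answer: $- \frac{15517}{7785} \approx -1.9932$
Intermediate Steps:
$O = 25080$
$P = -31331$ ($P = -159064 + 127733 = -31331$)
$\frac{-294526 + P}{O + 138405} = \frac{-294526 - 31331}{25080 + 138405} = - \frac{325857}{163485} = \left(-325857\right) \frac{1}{163485} = - \frac{15517}{7785}$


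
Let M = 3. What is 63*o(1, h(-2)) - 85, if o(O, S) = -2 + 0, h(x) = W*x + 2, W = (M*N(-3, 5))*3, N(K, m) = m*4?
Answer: -211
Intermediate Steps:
N(K, m) = 4*m
W = 180 (W = (3*(4*5))*3 = (3*20)*3 = 60*3 = 180)
h(x) = 2 + 180*x (h(x) = 180*x + 2 = 2 + 180*x)
o(O, S) = -2
63*o(1, h(-2)) - 85 = 63*(-2) - 85 = -126 - 85 = -211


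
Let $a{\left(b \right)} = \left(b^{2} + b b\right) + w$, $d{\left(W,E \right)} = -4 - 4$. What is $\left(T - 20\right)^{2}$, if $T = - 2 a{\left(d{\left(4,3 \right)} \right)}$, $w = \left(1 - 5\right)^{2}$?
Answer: $94864$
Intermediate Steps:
$d{\left(W,E \right)} = -8$
$w = 16$ ($w = \left(-4\right)^{2} = 16$)
$a{\left(b \right)} = 16 + 2 b^{2}$ ($a{\left(b \right)} = \left(b^{2} + b b\right) + 16 = \left(b^{2} + b^{2}\right) + 16 = 2 b^{2} + 16 = 16 + 2 b^{2}$)
$T = -288$ ($T = - 2 \left(16 + 2 \left(-8\right)^{2}\right) = - 2 \left(16 + 2 \cdot 64\right) = - 2 \left(16 + 128\right) = \left(-2\right) 144 = -288$)
$\left(T - 20\right)^{2} = \left(-288 - 20\right)^{2} = \left(-308\right)^{2} = 94864$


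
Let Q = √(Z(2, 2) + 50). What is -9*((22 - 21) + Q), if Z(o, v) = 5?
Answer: -9 - 9*√55 ≈ -75.746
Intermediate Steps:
Q = √55 (Q = √(5 + 50) = √55 ≈ 7.4162)
-9*((22 - 21) + Q) = -9*((22 - 21) + √55) = -9*(1 + √55) = -9 - 9*√55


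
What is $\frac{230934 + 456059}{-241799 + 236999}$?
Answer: $- \frac{686993}{4800} \approx -143.12$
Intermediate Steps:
$\frac{230934 + 456059}{-241799 + 236999} = \frac{686993}{-4800} = 686993 \left(- \frac{1}{4800}\right) = - \frac{686993}{4800}$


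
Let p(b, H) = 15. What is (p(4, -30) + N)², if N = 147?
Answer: 26244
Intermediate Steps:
(p(4, -30) + N)² = (15 + 147)² = 162² = 26244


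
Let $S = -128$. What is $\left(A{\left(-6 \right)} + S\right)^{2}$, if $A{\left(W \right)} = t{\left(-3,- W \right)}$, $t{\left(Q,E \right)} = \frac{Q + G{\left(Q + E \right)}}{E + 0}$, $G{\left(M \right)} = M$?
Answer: $16384$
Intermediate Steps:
$t{\left(Q,E \right)} = \frac{E + 2 Q}{E}$ ($t{\left(Q,E \right)} = \frac{Q + \left(Q + E\right)}{E + 0} = \frac{Q + \left(E + Q\right)}{E} = \frac{E + 2 Q}{E}$)
$A{\left(W \right)} = - \frac{-6 - W}{W}$ ($A{\left(W \right)} = \frac{- W + 2 \left(-3\right)}{\left(-1\right) W} = - \frac{1}{W} \left(- W - 6\right) = - \frac{1}{W} \left(-6 - W\right) = - \frac{-6 - W}{W}$)
$\left(A{\left(-6 \right)} + S\right)^{2} = \left(\frac{6 - 6}{-6} - 128\right)^{2} = \left(\left(- \frac{1}{6}\right) 0 - 128\right)^{2} = \left(0 - 128\right)^{2} = \left(-128\right)^{2} = 16384$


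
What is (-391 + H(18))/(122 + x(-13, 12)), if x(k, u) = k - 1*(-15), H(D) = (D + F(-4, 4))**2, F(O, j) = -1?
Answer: -51/62 ≈ -0.82258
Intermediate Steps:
H(D) = (-1 + D)**2 (H(D) = (D - 1)**2 = (-1 + D)**2)
x(k, u) = 15 + k (x(k, u) = k + 15 = 15 + k)
(-391 + H(18))/(122 + x(-13, 12)) = (-391 + (-1 + 18)**2)/(122 + (15 - 13)) = (-391 + 17**2)/(122 + 2) = (-391 + 289)/124 = -102*1/124 = -51/62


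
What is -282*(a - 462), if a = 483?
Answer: -5922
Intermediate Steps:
-282*(a - 462) = -282*(483 - 462) = -282*21 = -5922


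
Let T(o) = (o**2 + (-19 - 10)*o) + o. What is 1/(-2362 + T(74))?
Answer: 1/1042 ≈ 0.00095969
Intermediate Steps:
T(o) = o**2 - 28*o (T(o) = (o**2 - 29*o) + o = o**2 - 28*o)
1/(-2362 + T(74)) = 1/(-2362 + 74*(-28 + 74)) = 1/(-2362 + 74*46) = 1/(-2362 + 3404) = 1/1042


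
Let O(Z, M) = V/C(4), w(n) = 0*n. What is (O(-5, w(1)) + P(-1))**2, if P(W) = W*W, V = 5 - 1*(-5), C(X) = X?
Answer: 49/4 ≈ 12.250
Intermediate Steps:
w(n) = 0
V = 10 (V = 5 + 5 = 10)
P(W) = W**2
O(Z, M) = 5/2 (O(Z, M) = 10/4 = 10*(1/4) = 5/2)
(O(-5, w(1)) + P(-1))**2 = (5/2 + (-1)**2)**2 = (5/2 + 1)**2 = (7/2)**2 = 49/4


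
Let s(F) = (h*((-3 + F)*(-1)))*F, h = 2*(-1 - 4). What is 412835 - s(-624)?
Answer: -3499645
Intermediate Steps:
h = -10 (h = 2*(-5) = -10)
s(F) = F*(-30 + 10*F) (s(F) = (-10*(-3 + F)*(-1))*F = (-10*(3 - F))*F = (-30 + 10*F)*F = F*(-30 + 10*F))
412835 - s(-624) = 412835 - 10*(-624)*(-3 - 624) = 412835 - 10*(-624)*(-627) = 412835 - 1*3912480 = 412835 - 3912480 = -3499645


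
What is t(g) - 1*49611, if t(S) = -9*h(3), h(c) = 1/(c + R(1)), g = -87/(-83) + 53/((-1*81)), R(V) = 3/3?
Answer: -198453/4 ≈ -49613.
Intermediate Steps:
R(V) = 1 (R(V) = 3*(⅓) = 1)
g = 2648/6723 (g = -87*(-1/83) + 53/(-81) = 87/83 + 53*(-1/81) = 87/83 - 53/81 = 2648/6723 ≈ 0.39387)
h(c) = 1/(1 + c) (h(c) = 1/(c + 1) = 1/(1 + c))
t(S) = -9/4 (t(S) = -9/(1 + 3) = -9/4)
t(g) - 1*49611 = -9/4 - 1*49611 = -9/4 - 49611 = -198453/4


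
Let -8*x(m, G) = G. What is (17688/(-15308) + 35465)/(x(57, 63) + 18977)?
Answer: 1085761064/580758731 ≈ 1.8696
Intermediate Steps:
x(m, G) = -G/8
(17688/(-15308) + 35465)/(x(57, 63) + 18977) = (17688/(-15308) + 35465)/(-⅛*63 + 18977) = (17688*(-1/15308) + 35465)/(-63/8 + 18977) = (-4422/3827 + 35465)/(151753/8) = (135720133/3827)*(8/151753) = 1085761064/580758731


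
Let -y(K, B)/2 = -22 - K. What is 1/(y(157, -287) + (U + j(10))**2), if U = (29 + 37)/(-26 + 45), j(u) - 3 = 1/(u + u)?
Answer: 144400/57840641 ≈ 0.0024965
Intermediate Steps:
y(K, B) = 44 + 2*K (y(K, B) = -2*(-22 - K) = 44 + 2*K)
j(u) = 3 + 1/(2*u) (j(u) = 3 + 1/(u + u) = 3 + 1/(2*u))
U = 66/19 ≈ 3.4737
1/(y(157, -287) + (U + j(10))**2) = 1/((44 + 2*157) + (66/19 + (3 + (1/2)/10))**2) = 1/((44 + 314) + (66/19 + (3 + (1/2)*(1/10)))**2) = 1/(358 + (66/19 + (3 + 1/20))**2) = 1/(358 + (66/19 + 61/20)**2) = 1/(358 + (2479/380)**2) = 1/(358 + 6145441/144400) = 1/(57840641/144400) = 144400/57840641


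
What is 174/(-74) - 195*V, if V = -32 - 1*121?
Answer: 1103808/37 ≈ 29833.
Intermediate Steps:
V = -153 (V = -32 - 121 = -153)
174/(-74) - 195*V = 174/(-74) - 195*(-153) = 174*(-1/74) + 29835 = -87/37 + 29835 = 1103808/37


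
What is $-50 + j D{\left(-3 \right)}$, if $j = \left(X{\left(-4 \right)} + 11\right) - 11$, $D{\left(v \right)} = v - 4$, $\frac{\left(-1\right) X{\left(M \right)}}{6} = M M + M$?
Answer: $454$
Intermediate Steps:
$X{\left(M \right)} = - 6 M - 6 M^{2}$ ($X{\left(M \right)} = - 6 \left(M M + M\right) = - 6 \left(M^{2} + M\right) = - 6 \left(M + M^{2}\right) = - 6 M - 6 M^{2}$)
$D{\left(v \right)} = -4 + v$
$j = -72$ ($j = \left(\left(-6\right) \left(-4\right) \left(1 - 4\right) + 11\right) - 11 = \left(\left(-6\right) \left(-4\right) \left(-3\right) + 11\right) - 11 = \left(-72 + 11\right) - 11 = -61 - 11 = -72$)
$-50 + j D{\left(-3 \right)} = -50 - 72 \left(-4 - 3\right) = -50 - -504 = -50 + 504 = 454$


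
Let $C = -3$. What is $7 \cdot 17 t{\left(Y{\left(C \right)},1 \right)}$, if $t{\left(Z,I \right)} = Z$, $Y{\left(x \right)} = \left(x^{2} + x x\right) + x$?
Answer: $1785$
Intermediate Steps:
$Y{\left(x \right)} = x + 2 x^{2}$ ($Y{\left(x \right)} = \left(x^{2} + x^{2}\right) + x = 2 x^{2} + x = x + 2 x^{2}$)
$7 \cdot 17 t{\left(Y{\left(C \right)},1 \right)} = 7 \cdot 17 \left(- 3 \left(1 + 2 \left(-3\right)\right)\right) = 119 \left(- 3 \left(1 - 6\right)\right) = 119 \left(\left(-3\right) \left(-5\right)\right) = 119 \cdot 15 = 1785$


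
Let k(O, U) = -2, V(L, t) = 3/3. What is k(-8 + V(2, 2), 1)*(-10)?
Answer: 20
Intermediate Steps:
V(L, t) = 1 (V(L, t) = 3*(1/3) = 1)
k(-8 + V(2, 2), 1)*(-10) = -2*(-10) = 20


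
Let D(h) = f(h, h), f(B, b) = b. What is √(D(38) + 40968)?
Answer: √41006 ≈ 202.50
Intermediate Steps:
D(h) = h
√(D(38) + 40968) = √(38 + 40968) = √41006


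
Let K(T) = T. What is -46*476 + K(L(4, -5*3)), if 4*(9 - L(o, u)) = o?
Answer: -21888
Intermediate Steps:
L(o, u) = 9 - o/4
-46*476 + K(L(4, -5*3)) = -46*476 + (9 - 1/4*4) = -21896 + (9 - 1) = -21896 + 8 = -21888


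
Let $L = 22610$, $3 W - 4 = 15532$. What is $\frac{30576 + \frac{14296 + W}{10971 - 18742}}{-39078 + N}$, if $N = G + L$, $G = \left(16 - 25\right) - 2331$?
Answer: $- \frac{89094983}{54808863} \approx -1.6256$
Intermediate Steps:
$W = \frac{15536}{3}$ ($W = \frac{4}{3} + \frac{1}{3} \cdot 15532 = \frac{4}{3} + \frac{15532}{3} = \frac{15536}{3} \approx 5178.7$)
$G = -2340$ ($G = \left(16 - 25\right) - 2331 = -9 - 2331 = -2340$)
$N = 20270$ ($N = -2340 + 22610 = 20270$)
$\frac{30576 + \frac{14296 + W}{10971 - 18742}}{-39078 + N} = \frac{30576 + \frac{14296 + \frac{15536}{3}}{10971 - 18742}}{-39078 + 20270} = \frac{30576 + \frac{58424}{3 \left(-7771\right)}}{-18808} = \left(30576 + \frac{58424}{3} \left(- \frac{1}{7771}\right)\right) \left(- \frac{1}{18808}\right) = \left(30576 - \frac{58424}{23313}\right) \left(- \frac{1}{18808}\right) = \frac{712759864}{23313} \left(- \frac{1}{18808}\right) = - \frac{89094983}{54808863}$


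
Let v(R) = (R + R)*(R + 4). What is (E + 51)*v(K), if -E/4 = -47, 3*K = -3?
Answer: -1434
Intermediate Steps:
K = -1 (K = (1/3)*(-3) = -1)
E = 188 (E = -4*(-47) = 188)
v(R) = 2*R*(4 + R) (v(R) = (2*R)*(4 + R) = 2*R*(4 + R))
(E + 51)*v(K) = (188 + 51)*(2*(-1)*(4 - 1)) = 239*(2*(-1)*3) = 239*(-6) = -1434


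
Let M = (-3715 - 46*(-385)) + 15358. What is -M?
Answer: -29353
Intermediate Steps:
M = 29353 (M = (-3715 + 17710) + 15358 = 13995 + 15358 = 29353)
-M = -1*29353 = -29353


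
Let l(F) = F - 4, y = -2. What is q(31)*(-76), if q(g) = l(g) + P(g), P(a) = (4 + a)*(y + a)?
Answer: -79192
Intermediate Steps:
P(a) = (-2 + a)*(4 + a) (P(a) = (4 + a)*(-2 + a) = (-2 + a)*(4 + a))
l(F) = -4 + F
q(g) = -12 + g² + 3*g (q(g) = (-4 + g) + (-8 + g² + 2*g) = -12 + g² + 3*g)
q(31)*(-76) = (-12 + 31² + 3*31)*(-76) = (-12 + 961 + 93)*(-76) = 1042*(-76) = -79192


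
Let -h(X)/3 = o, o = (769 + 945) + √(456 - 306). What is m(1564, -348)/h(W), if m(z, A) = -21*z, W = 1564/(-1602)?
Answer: 9382436/1468823 - 27370*√6/1468823 ≈ 6.3421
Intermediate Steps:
W = -782/801 (W = 1564*(-1/1602) = -782/801 ≈ -0.97628)
o = 1714 + 5*√6 (o = 1714 + √150 = 1714 + 5*√6 ≈ 1726.2)
h(X) = -5142 - 15*√6 (h(X) = -3*(1714 + 5*√6) = -5142 - 15*√6)
m(1564, -348)/h(W) = (-21*1564)/(-5142 - 15*√6) = -32844/(-5142 - 15*√6)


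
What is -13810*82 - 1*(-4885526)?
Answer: 3753106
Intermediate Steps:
-13810*82 - 1*(-4885526) = -1132420 + 4885526 = 3753106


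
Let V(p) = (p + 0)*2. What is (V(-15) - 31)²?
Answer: 3721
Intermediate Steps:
V(p) = 2*p (V(p) = p*2 = 2*p)
(V(-15) - 31)² = (2*(-15) - 31)² = (-30 - 31)² = (-61)² = 3721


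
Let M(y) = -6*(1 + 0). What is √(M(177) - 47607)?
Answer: I*√47613 ≈ 218.2*I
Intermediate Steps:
M(y) = -6 (M(y) = -6*1 = -6)
√(M(177) - 47607) = √(-6 - 47607) = √(-47613) = I*√47613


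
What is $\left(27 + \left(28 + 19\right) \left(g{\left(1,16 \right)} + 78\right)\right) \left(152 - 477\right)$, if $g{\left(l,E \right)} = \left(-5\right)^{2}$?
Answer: $-1582100$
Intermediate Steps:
$g{\left(l,E \right)} = 25$
$\left(27 + \left(28 + 19\right) \left(g{\left(1,16 \right)} + 78\right)\right) \left(152 - 477\right) = \left(27 + \left(28 + 19\right) \left(25 + 78\right)\right) \left(152 - 477\right) = \left(27 + 47 \cdot 103\right) \left(-325\right) = \left(27 + 4841\right) \left(-325\right) = 4868 \left(-325\right) = -1582100$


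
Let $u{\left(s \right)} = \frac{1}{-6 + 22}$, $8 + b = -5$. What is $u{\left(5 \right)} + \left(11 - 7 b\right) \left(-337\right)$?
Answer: $- \frac{549983}{16} \approx -34374.0$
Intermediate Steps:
$b = -13$ ($b = -8 - 5 = -13$)
$u{\left(s \right)} = \frac{1}{16}$
$u{\left(5 \right)} + \left(11 - 7 b\right) \left(-337\right) = \frac{1}{16} + \left(11 - -91\right) \left(-337\right) = \frac{1}{16} + \left(11 + 91\right) \left(-337\right) = \frac{1}{16} + 102 \left(-337\right) = \frac{1}{16} - 34374 = - \frac{549983}{16}$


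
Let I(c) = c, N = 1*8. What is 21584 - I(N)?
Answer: 21576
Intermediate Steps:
N = 8
21584 - I(N) = 21584 - 1*8 = 21584 - 8 = 21576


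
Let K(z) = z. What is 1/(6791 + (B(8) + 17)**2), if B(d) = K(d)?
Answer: 1/7416 ≈ 0.00013484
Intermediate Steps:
B(d) = d
1/(6791 + (B(8) + 17)**2) = 1/(6791 + (8 + 17)**2) = 1/(6791 + 25**2) = 1/(6791 + 625) = 1/7416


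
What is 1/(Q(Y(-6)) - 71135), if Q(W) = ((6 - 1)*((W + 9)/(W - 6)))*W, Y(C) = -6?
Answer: -2/142255 ≈ -1.4059e-5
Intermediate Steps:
Q(W) = 5*W*(9 + W)/(-6 + W) (Q(W) = (5*((9 + W)/(-6 + W)))*W = (5*(9 + W)/(-6 + W))*W = 5*W*(9 + W)/(-6 + W))
1/(Q(Y(-6)) - 71135) = 1/(5*(-6)*(9 - 6)/(-6 - 6) - 71135) = 1/(5*(-6)*3/(-12) - 71135) = 1/(5*(-6)*(-1/12)*3 - 71135) = 1/(15/2 - 71135) = 1/(-142255/2) = -2/142255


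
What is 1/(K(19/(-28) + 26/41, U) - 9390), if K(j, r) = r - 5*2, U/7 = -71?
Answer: -1/9897 ≈ -0.00010104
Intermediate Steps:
U = -497 (U = 7*(-71) = -497)
K(j, r) = -10 + r (K(j, r) = r - 10 = -10 + r)
1/(K(19/(-28) + 26/41, U) - 9390) = 1/((-10 - 497) - 9390) = 1/(-507 - 9390) = 1/(-9897) = -1/9897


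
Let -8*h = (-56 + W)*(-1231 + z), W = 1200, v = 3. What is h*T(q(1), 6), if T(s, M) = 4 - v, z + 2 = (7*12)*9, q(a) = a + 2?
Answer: 68211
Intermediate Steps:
q(a) = 2 + a
z = 754 (z = -2 + (7*12)*9 = -2 + 84*9 = -2 + 756 = 754)
T(s, M) = 1 (T(s, M) = 4 - 1*3 = 4 - 3 = 1)
h = 68211 (h = -(-56 + 1200)*(-1231 + 754)/8 = -143*(-477) = -⅛*(-545688) = 68211)
h*T(q(1), 6) = 68211*1 = 68211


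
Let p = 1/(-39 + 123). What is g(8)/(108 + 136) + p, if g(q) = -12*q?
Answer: -1955/5124 ≈ -0.38154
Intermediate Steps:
p = 1/84 ≈ 0.011905
g(8)/(108 + 136) + p = (-12*8)/(108 + 136) + 1/84 = -96/244 + 1/84 = -96*1/244 + 1/84 = -24/61 + 1/84 = -1955/5124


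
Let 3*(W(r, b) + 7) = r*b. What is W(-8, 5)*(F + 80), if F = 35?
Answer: -7015/3 ≈ -2338.3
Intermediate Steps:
W(r, b) = -7 + b*r/3 (W(r, b) = -7 + (r*b)/3 = -7 + (b*r)/3 = -7 + b*r/3)
W(-8, 5)*(F + 80) = (-7 + (⅓)*5*(-8))*(35 + 80) = (-7 - 40/3)*115 = -61/3*115 = -7015/3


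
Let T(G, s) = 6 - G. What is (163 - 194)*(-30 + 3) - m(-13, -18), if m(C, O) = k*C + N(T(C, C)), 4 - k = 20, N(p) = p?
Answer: 610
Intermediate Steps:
k = -16 (k = 4 - 1*20 = 4 - 20 = -16)
m(C, O) = 6 - 17*C (m(C, O) = -16*C + (6 - C) = 6 - 17*C)
(163 - 194)*(-30 + 3) - m(-13, -18) = (163 - 194)*(-30 + 3) - (6 - 17*(-13)) = -31*(-27) - (6 + 221) = 837 - 1*227 = 837 - 227 = 610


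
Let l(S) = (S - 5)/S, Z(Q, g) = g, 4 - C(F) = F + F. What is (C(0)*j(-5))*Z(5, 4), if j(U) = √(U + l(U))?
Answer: 16*I*√3 ≈ 27.713*I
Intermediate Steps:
C(F) = 4 - 2*F (C(F) = 4 - (F + F) = 4 - 2*F)
l(S) = (-5 + S)/S
j(U) = √(U + (-5 + U)/U)
(C(0)*j(-5))*Z(5, 4) = ((4 - 2*0)*√(1 - 5 - 5/(-5)))*4 = ((4 + 0)*√(1 - 5 - 5*(-⅕)))*4 = (4*√(1 - 5 + 1))*4 = (4*√(-3))*4 = (4*(I*√3))*4 = (4*I*√3)*4 = 16*I*√3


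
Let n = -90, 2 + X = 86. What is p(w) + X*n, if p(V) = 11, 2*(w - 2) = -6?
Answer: -7549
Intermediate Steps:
X = 84 (X = -2 + 86 = 84)
w = -1 (w = 2 + (1/2)*(-6) = 2 - 3 = -1)
p(w) + X*n = 11 + 84*(-90) = 11 - 7560 = -7549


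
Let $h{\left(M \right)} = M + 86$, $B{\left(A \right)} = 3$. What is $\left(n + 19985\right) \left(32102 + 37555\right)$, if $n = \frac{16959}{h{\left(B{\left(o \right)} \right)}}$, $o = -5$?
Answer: $\frac{125077780968}{89} \approx 1.4054 \cdot 10^{9}$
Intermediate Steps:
$h{\left(M \right)} = 86 + M$
$n = \frac{16959}{89}$ ($n = \frac{16959}{86 + 3} = \frac{16959}{89} \approx 190.55$)
$\left(n + 19985\right) \left(32102 + 37555\right) = \left(\frac{16959}{89} + 19985\right) \left(32102 + 37555\right) = \frac{1795624}{89} \cdot 69657 = \frac{125077780968}{89}$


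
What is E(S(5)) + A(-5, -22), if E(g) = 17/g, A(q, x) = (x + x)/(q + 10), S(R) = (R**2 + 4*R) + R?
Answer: -423/50 ≈ -8.4600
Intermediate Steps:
S(R) = R**2 + 5*R
A(q, x) = 2*x/(10 + q) (A(q, x) = (2*x)/(10 + q) = 2*x/(10 + q))
E(S(5)) + A(-5, -22) = 17/((5*(5 + 5))) + 2*(-22)/(10 - 5) = 17/((5*10)) + 2*(-22)/5 = 17/50 + 2*(-22)*(1/5) = 17*(1/50) - 44/5 = 17/50 - 44/5 = -423/50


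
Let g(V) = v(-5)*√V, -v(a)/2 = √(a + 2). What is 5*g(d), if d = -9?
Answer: 30*√3 ≈ 51.962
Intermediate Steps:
v(a) = -2*√(2 + a) (v(a) = -2*√(a + 2) = -2*√(2 + a))
g(V) = -2*I*√3*√V (g(V) = (-2*√(2 - 5))*√V = (-2*I*√3)*√V = -2*I*√3*√V)
5*g(d) = 5*(-2*I*√3*√(-9)) = 5*(-2*I*√3*3*I) = 5*(6*√3) = 30*√3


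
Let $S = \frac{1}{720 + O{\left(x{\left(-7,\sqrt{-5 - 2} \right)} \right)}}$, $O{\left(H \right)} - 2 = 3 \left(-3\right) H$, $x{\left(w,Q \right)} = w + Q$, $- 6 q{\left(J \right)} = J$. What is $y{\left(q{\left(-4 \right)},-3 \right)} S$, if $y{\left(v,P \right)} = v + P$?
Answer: $- \frac{5495}{1850376} - \frac{21 i \sqrt{7}}{616792} \approx -0.0029697 - 9.008 \cdot 10^{-5} i$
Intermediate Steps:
$q{\left(J \right)} = - \frac{J}{6}$
$x{\left(w,Q \right)} = Q + w$
$O{\left(H \right)} = 2 - 9 H$ ($O{\left(H \right)} = 2 + 3 \left(-3\right) H = 2 - 9 H$)
$y{\left(v,P \right)} = P + v$
$S = \frac{1}{785 - 9 i \sqrt{7}}$ ($S = \frac{1}{720 + \left(2 - 9 \left(\sqrt{-5 - 2} - 7\right)\right)} = \frac{1}{720 + \left(2 - 9 \left(\sqrt{-7} - 7\right)\right)} = \frac{1}{720 + \left(2 - 9 \left(i \sqrt{7} - 7\right)\right)} = \frac{1}{720 + \left(2 - 9 \left(-7 + i \sqrt{7}\right)\right)} = \frac{1}{720 + \left(2 + \left(63 - 9 i \sqrt{7}\right)\right)} = \frac{1}{720 + \left(65 - 9 i \sqrt{7}\right)} = \frac{1}{785 - 9 i \sqrt{7}} \approx 0.0012727 + 3.8606 \cdot 10^{-5} i$)
$y{\left(q{\left(-4 \right)},-3 \right)} S = \left(-3 - - \frac{2}{3}\right) \left(\frac{785}{616792} + \frac{9 i \sqrt{7}}{616792}\right) = \left(-3 + \frac{2}{3}\right) \left(\frac{785}{616792} + \frac{9 i \sqrt{7}}{616792}\right) = - \frac{7 \left(\frac{785}{616792} + \frac{9 i \sqrt{7}}{616792}\right)}{3} = - \frac{5495}{1850376} - \frac{21 i \sqrt{7}}{616792}$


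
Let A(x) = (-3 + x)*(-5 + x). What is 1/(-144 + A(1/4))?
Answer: -16/2095 ≈ -0.0076372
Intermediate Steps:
A(x) = (-5 + x)*(-3 + x)
1/(-144 + A(1/4)) = 1/(-144 + (15 + (1/4)**2 - 8/4)) = 1/(-144 + (15 + (1/4)**2 - 8*1/4)) = 1/(-144 + (15 + 1/16 - 2)) = 1/(-144 + 209/16) = 1/(-2095/16) = -16/2095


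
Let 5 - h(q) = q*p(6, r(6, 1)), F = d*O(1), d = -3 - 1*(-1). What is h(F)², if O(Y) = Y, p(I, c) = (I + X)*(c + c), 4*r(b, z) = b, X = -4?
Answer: 289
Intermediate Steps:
d = -2 (d = -3 + 1 = -2)
r(b, z) = b/4
p(I, c) = 2*c*(-4 + I) (p(I, c) = (I - 4)*(c + c) = (-4 + I)*(2*c) = 2*c*(-4 + I))
F = -2 (F = -2*1 = -2)
h(q) = 5 - 6*q (h(q) = 5 - q*2*((¼)*6)*(-4 + 6) = 5 - q*2*(3/2)*2 = 5 - q*6 = 5 - 6*q)
h(F)² = (5 - 6*(-2))² = (5 + 12)² = 17² = 289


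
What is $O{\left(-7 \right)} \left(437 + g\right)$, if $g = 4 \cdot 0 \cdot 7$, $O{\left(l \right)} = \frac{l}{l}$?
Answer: $437$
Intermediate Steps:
$O{\left(l \right)} = 1$
$g = 0$ ($g = 0 \cdot 7 = 0$)
$O{\left(-7 \right)} \left(437 + g\right) = 1 \left(437 + 0\right) = 1 \cdot 437 = 437$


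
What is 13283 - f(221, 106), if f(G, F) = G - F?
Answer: 13168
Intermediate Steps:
13283 - f(221, 106) = 13283 - (221 - 1*106) = 13283 - (221 - 106) = 13283 - 1*115 = 13283 - 115 = 13168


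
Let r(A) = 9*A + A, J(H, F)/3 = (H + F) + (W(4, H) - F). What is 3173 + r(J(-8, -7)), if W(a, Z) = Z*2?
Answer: 2453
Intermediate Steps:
W(a, Z) = 2*Z
J(H, F) = 9*H (J(H, F) = 3*((H + F) + (2*H - F)) = 3*((F + H) + (-F + 2*H)) = 3*(3*H) = 9*H)
r(A) = 10*A
3173 + r(J(-8, -7)) = 3173 + 10*(9*(-8)) = 3173 + 10*(-72) = 3173 - 720 = 2453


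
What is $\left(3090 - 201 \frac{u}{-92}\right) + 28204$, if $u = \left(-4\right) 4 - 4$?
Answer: $\frac{718757}{23} \approx 31250.0$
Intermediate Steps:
$u = -20$ ($u = -16 - 4 = -20$)
$\left(3090 - 201 \frac{u}{-92}\right) + 28204 = \left(3090 - 201 \left(- \frac{20}{-92}\right)\right) + 28204 = \left(3090 - 201 \left(\left(-20\right) \left(- \frac{1}{92}\right)\right)\right) + 28204 = \left(3090 - 201 \cdot \frac{5}{23}\right) + 28204 = \left(3090 - \frac{1005}{23}\right) + 28204 = \frac{70065}{23} + 28204 = \frac{718757}{23}$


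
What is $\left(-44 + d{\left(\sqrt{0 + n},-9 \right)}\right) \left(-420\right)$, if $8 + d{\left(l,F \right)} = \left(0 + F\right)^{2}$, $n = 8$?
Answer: $-12180$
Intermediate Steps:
$d{\left(l,F \right)} = -8 + F^{2}$ ($d{\left(l,F \right)} = -8 + \left(0 + F\right)^{2} = -8 + F^{2}$)
$\left(-44 + d{\left(\sqrt{0 + n},-9 \right)}\right) \left(-420\right) = \left(-44 - \left(8 - \left(-9\right)^{2}\right)\right) \left(-420\right) = \left(-44 + \left(-8 + 81\right)\right) \left(-420\right) = \left(-44 + 73\right) \left(-420\right) = 29 \left(-420\right) = -12180$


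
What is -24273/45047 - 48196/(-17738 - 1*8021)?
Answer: 1545837005/1160365673 ≈ 1.3322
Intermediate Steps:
-24273/45047 - 48196/(-17738 - 1*8021) = -24273*1/45047 - 48196/(-17738 - 8021) = -24273/45047 - 48196/(-25759) = -24273/45047 - 48196*(-1/25759) = -24273/45047 + 48196/25759 = 1545837005/1160365673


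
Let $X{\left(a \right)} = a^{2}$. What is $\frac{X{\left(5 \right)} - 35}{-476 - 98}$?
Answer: $\frac{5}{287} \approx 0.017422$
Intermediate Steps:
$\frac{X{\left(5 \right)} - 35}{-476 - 98} = \frac{5^{2} - 35}{-476 - 98} = \frac{25 - 35}{-574} = \left(-10\right) \left(- \frac{1}{574}\right) = \frac{5}{287}$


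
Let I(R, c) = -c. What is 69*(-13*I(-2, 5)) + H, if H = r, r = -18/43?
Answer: 192837/43 ≈ 4484.6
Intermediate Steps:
r = -18/43 (r = -18*1/43 = -18/43 ≈ -0.41860)
H = -18/43 ≈ -0.41860
69*(-13*I(-2, 5)) + H = 69*(-(-13)*5) - 18/43 = 69*(-13*(-5)) - 18/43 = 69*65 - 18/43 = 4485 - 18/43 = 192837/43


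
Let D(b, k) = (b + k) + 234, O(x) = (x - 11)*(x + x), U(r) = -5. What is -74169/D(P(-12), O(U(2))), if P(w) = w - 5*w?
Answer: -74169/442 ≈ -167.80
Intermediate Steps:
P(w) = -4*w
O(x) = 2*x*(-11 + x) (O(x) = (-11 + x)*(2*x) = 2*x*(-11 + x))
D(b, k) = 234 + b + k
-74169/D(P(-12), O(U(2))) = -74169/(234 - 4*(-12) + 2*(-5)*(-11 - 5)) = -74169/(234 + 48 + 2*(-5)*(-16)) = -74169/(234 + 48 + 160) = -74169/442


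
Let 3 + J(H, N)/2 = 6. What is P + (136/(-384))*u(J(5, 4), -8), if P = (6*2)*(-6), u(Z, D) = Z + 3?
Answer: -1203/16 ≈ -75.188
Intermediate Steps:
J(H, N) = 6 (J(H, N) = -6 + 2*6 = -6 + 12 = 6)
u(Z, D) = 3 + Z
P = -72 (P = 12*(-6) = -72)
P + (136/(-384))*u(J(5, 4), -8) = -72 + (136/(-384))*(3 + 6) = -72 + (136*(-1/384))*9 = -72 - 17/48*9 = -72 - 51/16 = -1203/16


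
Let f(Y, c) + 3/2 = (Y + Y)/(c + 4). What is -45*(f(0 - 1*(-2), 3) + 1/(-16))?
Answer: 4995/112 ≈ 44.598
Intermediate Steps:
f(Y, c) = -3/2 + 2*Y/(4 + c) (f(Y, c) = -3/2 + (Y + Y)/(c + 4) = -3/2 + (2*Y)/(4 + c) = -3/2 + 2*Y/(4 + c))
-45*(f(0 - 1*(-2), 3) + 1/(-16)) = -45*((-12 - 3*3 + 4*(0 - 1*(-2)))/(2*(4 + 3)) + 1/(-16)) = -45*((1/2)*(-12 - 9 + 4*(0 + 2))/7 - 1/16) = -45*((1/2)*(1/7)*(-12 - 9 + 4*2) - 1/16) = -45*((1/2)*(1/7)*(-12 - 9 + 8) - 1/16) = -45*((1/2)*(1/7)*(-13) - 1/16) = -45*(-13/14 - 1/16) = -45*(-111/112) = 4995/112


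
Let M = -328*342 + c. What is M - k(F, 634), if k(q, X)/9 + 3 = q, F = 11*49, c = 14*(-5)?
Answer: -117070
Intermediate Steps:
c = -70
F = 539
k(q, X) = -27 + 9*q
M = -112246 (M = -328*342 - 70 = -112176 - 70 = -112246)
M - k(F, 634) = -112246 - (-27 + 9*539) = -112246 - (-27 + 4851) = -112246 - 1*4824 = -112246 - 4824 = -117070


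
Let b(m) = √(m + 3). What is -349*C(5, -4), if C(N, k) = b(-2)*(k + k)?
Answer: 2792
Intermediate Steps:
b(m) = √(3 + m)
C(N, k) = 2*k (C(N, k) = √(3 - 2)*(k + k) = √1*(2*k) = 1*(2*k) = 2*k)
-349*C(5, -4) = -698*(-4) = -349*(-8) = 2792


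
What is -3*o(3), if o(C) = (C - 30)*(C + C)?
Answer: 486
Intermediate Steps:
o(C) = 2*C*(-30 + C) (o(C) = (-30 + C)*(2*C) = 2*C*(-30 + C))
-3*o(3) = -6*3*(-30 + 3) = -6*3*(-27) = -3*(-162) = 486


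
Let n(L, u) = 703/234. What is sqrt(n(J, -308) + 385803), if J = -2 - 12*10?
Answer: sqrt(2347243730)/78 ≈ 621.13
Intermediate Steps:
J = -122 (J = -2 - 120 = -122)
n(L, u) = 703/234 (n(L, u) = 703*(1/234) = 703/234)
sqrt(n(J, -308) + 385803) = sqrt(703/234 + 385803) = sqrt(90278605/234) = sqrt(2347243730)/78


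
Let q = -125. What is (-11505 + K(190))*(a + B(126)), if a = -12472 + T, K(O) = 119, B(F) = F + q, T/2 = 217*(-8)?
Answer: 181526998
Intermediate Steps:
T = -3472 (T = 2*(217*(-8)) = 2*(-1736) = -3472)
B(F) = -125 + F (B(F) = F - 125 = -125 + F)
a = -15944 (a = -12472 - 3472 = -15944)
(-11505 + K(190))*(a + B(126)) = (-11505 + 119)*(-15944 + (-125 + 126)) = -11386*(-15944 + 1) = -11386*(-15943) = 181526998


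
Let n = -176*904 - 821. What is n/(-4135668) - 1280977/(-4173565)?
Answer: 5965152970261/17260479216420 ≈ 0.34560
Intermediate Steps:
n = -159925 (n = -159104 - 821 = -159925)
n/(-4135668) - 1280977/(-4173565) = -159925/(-4135668) - 1280977/(-4173565) = -159925*(-1/4135668) - 1280977*(-1/4173565) = 159925/4135668 + 1280977/4173565 = 5965152970261/17260479216420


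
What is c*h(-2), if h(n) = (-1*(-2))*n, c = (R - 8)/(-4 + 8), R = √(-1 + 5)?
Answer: 6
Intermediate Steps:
R = 2 (R = √4 = 2)
c = -3/2 (c = (2 - 8)/(-4 + 8) = -6/4 = -6*¼ = -3/2 ≈ -1.5000)
h(n) = 2*n
c*h(-2) = -3*(-2) = -3/2*(-4) = 6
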